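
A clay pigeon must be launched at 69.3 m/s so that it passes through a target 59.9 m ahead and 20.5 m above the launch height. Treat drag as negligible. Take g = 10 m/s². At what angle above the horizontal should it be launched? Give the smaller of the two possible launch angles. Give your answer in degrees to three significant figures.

Trajectory: y = x tanθ − g x² (1 + tan²θ)/(2v₀²). With x = 59.9, y = 20.5, v₀ = 69.3, g = 10.0:
3.736 tan²θ − 59.9 tanθ + (24.24) = 0.
tanθ = [59.9 ± √(59.9² − 4 × 3.736 × (24.24))] / (2 × 3.736) = (59.9 ± 56.80) / 7.471, giving tanθ = 0.4154 or 15.62.
θ = 22.56° or 86.34°; the smaller is 22.56°.

22.6°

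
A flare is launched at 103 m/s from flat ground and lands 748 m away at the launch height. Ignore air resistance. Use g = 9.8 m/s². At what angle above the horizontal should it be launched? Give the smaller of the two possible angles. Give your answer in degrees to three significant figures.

Level-ground range R = v₀² sin(2θ)/g ⇒ sin(2θ) = gR/v₀² = 9.80 × 748 / 103² = 0.6910.
2θ = 43.71° or 180° − 43.71° = 136.3°, so θ = 21.85° or 68.15°.
The smaller angle is 21.85°.

21.9°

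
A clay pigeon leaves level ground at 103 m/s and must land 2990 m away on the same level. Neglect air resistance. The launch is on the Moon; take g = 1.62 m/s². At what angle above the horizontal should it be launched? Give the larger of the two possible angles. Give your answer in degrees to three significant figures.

Level-ground range R = v₀² sin(2θ)/g ⇒ sin(2θ) = gR/v₀² = 1.62 × 2990 / 103² = 0.4566.
2θ = 27.17° or 180° − 27.17° = 152.8°, so θ = 13.58° or 76.42°.
The larger angle is 76.42°.

76.4°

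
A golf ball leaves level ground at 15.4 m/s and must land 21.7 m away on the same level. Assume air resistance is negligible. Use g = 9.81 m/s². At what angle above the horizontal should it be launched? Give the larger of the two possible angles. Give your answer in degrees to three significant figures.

58.1°

Level-ground range R = v₀² sin(2θ)/g ⇒ sin(2θ) = gR/v₀² = 9.81 × 21.7 / 15.4² = 0.8976.
2θ = 63.85° or 180° − 63.85° = 116.2°, so θ = 31.92° or 58.08°.
The larger angle is 58.08°.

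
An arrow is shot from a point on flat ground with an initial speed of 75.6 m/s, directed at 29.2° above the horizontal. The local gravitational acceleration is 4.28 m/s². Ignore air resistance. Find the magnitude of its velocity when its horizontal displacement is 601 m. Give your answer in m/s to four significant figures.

Components: vₓ = 75.60 cos 29.2° = 65.99 m/s, v_y0 = 75.60 sin 29.2° = 36.88 m/s.
x = vₓ t ⇒ t = 601/65.99 = 9.107 s.
Vertical velocity there: v_y = v_y0 − g t = 36.88 − 4.28 × 9.107 = −2.096 m/s.
Speed: √(vₓ² + v_y²) = √(65.99² + 2.096²) = 66.03 m/s.

66.03 m/s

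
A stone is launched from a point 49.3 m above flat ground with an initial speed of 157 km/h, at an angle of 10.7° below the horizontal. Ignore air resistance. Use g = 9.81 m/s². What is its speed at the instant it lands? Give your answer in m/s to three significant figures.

53.6 m/s

Convert: 157 km/h = 157/3.6 = 43.61 m/s.
Components: vₓ = 43.61 cos 10.7° = 42.85 m/s, v_y0 = −8.097 m/s (downward).
Vertical motion (up positive, ground at y = 0): 4.905 t² − (−8.097) t − 49.3 = 0, so t = (−8.097 + √(8.097² + 2·9.81·49.3)) / 9.81 = (−8.097 + 32.14) / 9.81 = 2.451 s.
Vertical velocity at impact: v_y = v_y0 − g t = −8.097 − 9.81 × 2.451 = −32.14 m/s.
Speed: |v| = √(vₓ² + v_y²) = √(42.85² + 32.14²) = 53.56 m/s.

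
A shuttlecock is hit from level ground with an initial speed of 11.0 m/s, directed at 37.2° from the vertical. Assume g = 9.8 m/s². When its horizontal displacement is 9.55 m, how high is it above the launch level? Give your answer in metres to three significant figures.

vₓ = 11.00 sin 37.2° = 6.651 m/s; v_y0 = 11.00 cos 37.2° = 8.762 m/s.
At x = 9.55 m, t = x/vₓ = 9.55/6.651 = 1.436 s.
Height: y = v_y0 t − ½ g t² = 8.762 × 1.436 − 4.900 × 1.436² = 12.58 − 10.10 = 2.478 m.

2.48 m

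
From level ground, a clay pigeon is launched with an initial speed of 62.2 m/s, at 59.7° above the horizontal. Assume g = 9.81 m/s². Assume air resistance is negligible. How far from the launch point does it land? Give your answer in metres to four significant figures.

343.6 m

Resolve: vₓ = 62.20 cos 59.7° = 31.38 m/s and v_y0 = 62.20 sin 59.7° = 53.70 m/s.
Flight time T = 2 v_y0 / g = 10.95 s.
Range: R = vₓ T = 31.38 × 10.95 = 343.6 m.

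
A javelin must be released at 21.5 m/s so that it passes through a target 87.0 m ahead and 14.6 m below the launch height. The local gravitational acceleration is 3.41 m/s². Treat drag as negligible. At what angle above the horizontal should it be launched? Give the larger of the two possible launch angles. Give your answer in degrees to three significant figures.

Trajectory: y = x tanθ − g x² (1 + tan²θ)/(2v₀²). With x = 87.0, y = −14.6, v₀ = 21.5, g = 3.41:
27.92 tan²θ − 87.0 tanθ + (13.32) = 0.
tanθ = [87.0 ± √(87.0² − 4 × 27.92 × (13.32))] / (2 × 27.92) = (87.0 ± 77.99) / 55.84, giving tanθ = 0.1614 or 2.955.
θ = 9.171° or 71.30°; the larger is 71.30°.

71.3°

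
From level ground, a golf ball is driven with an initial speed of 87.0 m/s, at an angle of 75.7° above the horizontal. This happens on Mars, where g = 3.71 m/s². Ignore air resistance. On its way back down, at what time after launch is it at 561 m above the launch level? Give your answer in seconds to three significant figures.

Resolve: vₓ = 87.00 cos 75.7° = 21.49 m/s and v_y0 = 87.00 sin 75.7° = 84.30 m/s.
Height y(t) = 84.30 t − 1.855 t² = 561 gives 1.855 t² − 84.30 t + 561 = 0.
t = [84.30 ± √(84.30² − 2·3.71·561)] / 3.71 = (84.30 ± 54.26) / 3.71, so t = 8.097 s or t = 37.35 s.
The descending-branch root is 37.35 s.

37.4 s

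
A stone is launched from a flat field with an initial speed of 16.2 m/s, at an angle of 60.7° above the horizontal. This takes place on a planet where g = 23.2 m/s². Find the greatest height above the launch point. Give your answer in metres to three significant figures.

Horizontal component vₓ = 16.20 cos 60.7° = 7.928 m/s; vertical v_y0 = 16.20 sin 60.7° = 14.13 m/s.
At the apex v_y = 0, so H = v_y0²/(2g) = 14.13²/46.40 = 4.301 m.

4.30 m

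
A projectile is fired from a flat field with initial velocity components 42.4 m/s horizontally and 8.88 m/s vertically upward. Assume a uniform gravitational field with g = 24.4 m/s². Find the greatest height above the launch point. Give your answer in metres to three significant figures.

At the apex v_y = 0, so H = v_y0²/(2g) = 8.880²/48.80 = 1.616 m.

1.62 m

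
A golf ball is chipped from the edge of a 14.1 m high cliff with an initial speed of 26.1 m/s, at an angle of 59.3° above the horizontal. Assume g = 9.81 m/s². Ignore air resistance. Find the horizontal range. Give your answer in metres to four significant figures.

Horizontal component vₓ = 26.10 cos 59.3° = 13.33 m/s; vertical v_y0 = 26.10 sin 59.3° = 22.44 m/s.
The projectile lands when y = 14.1 + (22.44) t − ½·9.81·t² = 0. Positive root: t = (22.44 + √(22.44² + 2·9.81·14.1)) / 9.81 = (22.44 + 27.93) / 9.81 = 5.135 s.
Horizontal distance: R = vₓ t = 13.33 × 5.135 = 68.43 m.

68.43 m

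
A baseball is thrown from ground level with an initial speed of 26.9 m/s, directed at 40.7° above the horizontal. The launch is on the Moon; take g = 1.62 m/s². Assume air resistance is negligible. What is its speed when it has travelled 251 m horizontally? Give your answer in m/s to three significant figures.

Resolve: vₓ = 26.90 cos 40.7° = 20.39 m/s and v_y0 = 26.90 sin 40.7° = 17.54 m/s.
Time to reach x = 251 m: t = x/vₓ = 251/20.39 = 12.31 s.
Vertical velocity there: v_y = v_y0 − g t = 17.54 − 1.62 × 12.31 = −2.397 m/s.
Speed: √(vₓ² + v_y²) = √(20.39² + 2.397²) = 20.53 m/s.

20.5 m/s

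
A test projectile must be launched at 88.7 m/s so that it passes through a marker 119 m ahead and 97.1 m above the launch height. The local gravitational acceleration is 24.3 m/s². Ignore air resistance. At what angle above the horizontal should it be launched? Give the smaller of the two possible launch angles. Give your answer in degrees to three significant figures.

52.9°

Trajectory: y = x tanθ − g x² (1 + tan²θ)/(2v₀²). With x = 119, y = 97.1, v₀ = 88.7, g = 24.3:
21.87 tan²θ − 119 tanθ + (119.0) = 0.
tanθ = [119 ± √(119² − 4 × 21.87 × (119.0))] / (2 × 21.87) = (119 ± 61.27) / 43.74, giving tanθ = 1.320 or 4.122.
θ = 52.85° or 76.36°; the smaller is 52.85°.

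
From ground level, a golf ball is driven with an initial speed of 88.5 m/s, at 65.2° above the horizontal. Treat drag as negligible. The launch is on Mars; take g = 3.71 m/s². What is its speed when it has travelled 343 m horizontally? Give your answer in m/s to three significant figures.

Resolve: vₓ = 88.50 cos 65.2° = 37.12 m/s and v_y0 = 88.50 sin 65.2° = 80.34 m/s.
x = vₓ t ⇒ t = 343/37.12 = 9.240 s.
Vertical velocity there: v_y = v_y0 − g t = 80.34 − 3.71 × 9.240 = 46.06 m/s.
Speed: √(vₓ² + v_y²) = √(37.12² + 46.06²) = 59.16 m/s.

59.2 m/s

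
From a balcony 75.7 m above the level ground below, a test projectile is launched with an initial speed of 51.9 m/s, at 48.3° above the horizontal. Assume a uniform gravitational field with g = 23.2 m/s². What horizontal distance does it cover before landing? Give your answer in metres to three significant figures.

163 m

vₓ = 51.90 cos 48.3° = 34.53 m/s; v_y0 = 51.90 sin 48.3° = 38.75 m/s.
The projectile lands when y = 75.7 + (38.75) t − ½·23.2·t² = 0. Positive root: t = (38.75 + √(38.75² + 2·23.2·75.7)) / 23.2 = (38.75 + 70.81) / 23.2 = 4.722 s.
Horizontal distance: R = vₓ t = 34.53 × 4.722 = 163.0 m.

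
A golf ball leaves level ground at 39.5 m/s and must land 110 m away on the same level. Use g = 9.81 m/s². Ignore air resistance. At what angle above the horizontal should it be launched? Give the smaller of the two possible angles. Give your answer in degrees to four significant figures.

21.88°

From R = (v₀²/g) sin 2θ: sin 2θ = 9.81 × 110 / 1560.2 = 0.6916.
2θ = 43.76° or 180° − 43.76° = 136.2°, so θ = 21.88° or 68.12°.
The smaller angle is 21.88°.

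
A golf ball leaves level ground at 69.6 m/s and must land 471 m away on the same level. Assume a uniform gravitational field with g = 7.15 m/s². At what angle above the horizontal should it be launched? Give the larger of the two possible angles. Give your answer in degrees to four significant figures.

67.98°

From R = (v₀²/g) sin 2θ: sin 2θ = 7.15 × 471 / 4844.2 = 0.6952.
2θ = 44.04° or 180° − 44.04° = 136.0°, so θ = 22.02° or 67.98°.
The larger angle is 67.98°.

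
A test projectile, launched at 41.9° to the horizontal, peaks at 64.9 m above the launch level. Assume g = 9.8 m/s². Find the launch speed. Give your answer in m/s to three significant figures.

At the peak v_y = 0, so v_y0 = √(2gH) = √(2 × 9.80 × 64.9) = 35.67 m/s.
v_y0 = v₀ sin θ ⇒ v₀ = 35.67 / sin 41.9° = 53.41 m/s.

53.4 m/s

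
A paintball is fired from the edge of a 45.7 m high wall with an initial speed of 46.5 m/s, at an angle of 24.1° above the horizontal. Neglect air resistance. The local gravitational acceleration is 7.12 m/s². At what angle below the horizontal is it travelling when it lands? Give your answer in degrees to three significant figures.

36.8°

Resolve: vₓ = 46.50 cos 24.1° = 42.45 m/s and v_y0 = 46.50 sin 24.1° = 18.99 m/s.
With up positive and y = 0 at the ground: y(t) = 45.7 + (18.99) t − 3.560 t². Setting y = 0 and taking the positive root: t = [18.99 + √(18.99² + 2·7.12·45.7)] / 7.12 = (18.99 + 31.80) / 7.12 = 7.133 s.
At impact: v_y = v_y0 − g t = −31.80 m/s; vₓ = 42.45 m/s.
Angle below horizontal: arctan(|v_y|/vₓ) = arctan(31.80/42.45) = 36.84°.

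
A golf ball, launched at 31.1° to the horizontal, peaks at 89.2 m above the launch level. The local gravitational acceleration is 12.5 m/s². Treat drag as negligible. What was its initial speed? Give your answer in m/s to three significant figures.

91.4 m/s

At the peak v_y = 0, so v_y0 = √(2gH) = √(2 × 12.5 × 89.2) = 47.22 m/s.
v_y0 = v₀ sin θ ⇒ v₀ = 47.22 / sin 31.1° = 91.42 m/s.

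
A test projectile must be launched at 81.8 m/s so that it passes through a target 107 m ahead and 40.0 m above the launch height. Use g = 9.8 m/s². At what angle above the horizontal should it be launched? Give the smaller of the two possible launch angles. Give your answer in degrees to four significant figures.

25.15°

Trajectory: y = x tanθ − g x² (1 + tan²θ)/(2v₀²). With x = 107, y = 40.0, v₀ = 81.8, g = 9.80:
8.384 tan²θ − 107 tanθ + (48.38) = 0.
tanθ = [107 ± √(107² − 4 × 8.384 × (48.38))] / (2 × 8.384) = (107 ± 99.13) / 16.77, giving tanθ = 0.4695 or 12.29.
θ = 25.15° or 85.35°; the smaller is 25.15°.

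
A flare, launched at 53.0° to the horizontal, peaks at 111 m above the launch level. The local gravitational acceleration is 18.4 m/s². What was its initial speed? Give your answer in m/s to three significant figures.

At the peak v_y = 0, so v_y0 = √(2gH) = √(2 × 18.4 × 111) = 63.91 m/s.
v_y0 = v₀ sin θ ⇒ v₀ = 63.91 / sin 53.0° = 80.03 m/s.

80.0 m/s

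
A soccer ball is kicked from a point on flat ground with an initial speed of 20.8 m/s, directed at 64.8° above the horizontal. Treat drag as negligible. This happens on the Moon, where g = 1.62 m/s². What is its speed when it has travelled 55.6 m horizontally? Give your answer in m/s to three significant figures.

12.4 m/s

Resolve: vₓ = 20.80 cos 64.8° = 8.856 m/s and v_y0 = 20.80 sin 64.8° = 18.82 m/s.
Time to reach x = 55.6 m: t = x/vₓ = 55.6/8.856 = 6.278 s.
Vertical velocity there: v_y = v_y0 − g t = 18.82 − 1.62 × 6.278 = 8.650 m/s.
Speed: √(vₓ² + v_y²) = √(8.856² + 8.650²) = 12.38 m/s.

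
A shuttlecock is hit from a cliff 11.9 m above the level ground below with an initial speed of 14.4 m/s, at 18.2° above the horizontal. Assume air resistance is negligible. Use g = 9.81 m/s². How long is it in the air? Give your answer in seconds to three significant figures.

Components: vₓ = 14.40 cos 18.2° = 13.68 m/s, v_y0 = 14.40 sin 18.2° = 4.498 m/s.
With up positive and y = 0 at the ground: y(t) = 11.9 + (4.498) t − 4.905 t². Setting y = 0 and taking the positive root: t = [4.498 + √(4.498² + 2·9.81·11.9)] / 9.81 = (4.498 + 15.93) / 9.81 = 2.082 s.

2.08 s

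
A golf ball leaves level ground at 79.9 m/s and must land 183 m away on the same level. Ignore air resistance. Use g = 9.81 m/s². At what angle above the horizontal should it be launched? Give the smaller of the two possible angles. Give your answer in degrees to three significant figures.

R = v₀² sin 2θ / g gives sin 2θ = gR/v₀² = 9.81·183/79.9² = 0.2812.
2θ = 16.33° or 180° − 16.33° = 163.7°, so θ = 8.166° or 81.83°.
The smaller angle is 8.166°.

8.17°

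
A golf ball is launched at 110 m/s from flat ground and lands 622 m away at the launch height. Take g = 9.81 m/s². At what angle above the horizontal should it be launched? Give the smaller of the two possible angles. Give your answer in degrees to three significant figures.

15.1°

From R = (v₀²/g) sin 2θ: sin 2θ = 9.81 × 622 / 12100 = 0.5043.
2θ = 30.28° or 180° − 30.28° = 149.7°, so θ = 15.14° or 74.86°.
The smaller angle is 15.14°.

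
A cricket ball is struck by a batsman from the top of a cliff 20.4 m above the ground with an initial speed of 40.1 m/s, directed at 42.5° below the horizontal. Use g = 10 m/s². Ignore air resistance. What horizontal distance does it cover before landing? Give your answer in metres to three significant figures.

Resolve: vₓ = 40.10 cos 42.5° = 29.56 m/s and v_y0 = −27.09 m/s (downward).
With up positive and y = 0 at the ground: y(t) = 20.4 + (−27.09) t − 5.000 t². Setting y = 0 and taking the positive root: t = [−27.09 + √(27.09² + 2·10.0·20.4)] / 10.0 = (−27.09 + 33.79) / 10.0 = 0.6701 s.
Horizontal distance: R = vₓ t = 29.56 × 0.6701 = 19.81 m.

19.8 m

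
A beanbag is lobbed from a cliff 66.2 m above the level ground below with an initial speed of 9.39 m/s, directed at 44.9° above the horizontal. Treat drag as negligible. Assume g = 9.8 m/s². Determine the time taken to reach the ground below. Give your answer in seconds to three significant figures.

4.41 s

Resolve: vₓ = 9.390 cos 44.9° = 6.651 m/s and v_y0 = 9.390 sin 44.9° = 6.628 m/s.
Vertical motion (up positive, ground at y = 0): 4.900 t² − (6.628) t − 66.2 = 0, so t = (6.628 + √(6.628² + 2·9.80·66.2)) / 9.80 = (6.628 + 36.63) / 9.80 = 4.414 s.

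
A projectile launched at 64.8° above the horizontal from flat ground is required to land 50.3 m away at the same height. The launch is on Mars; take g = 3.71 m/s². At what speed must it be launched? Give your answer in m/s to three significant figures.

Level-ground range: R = v₀² sin(2θ)/g, so v₀ = √(gR / sin 2θ).
v₀ = √(3.71 × 50.3 / sin 129.6°) = √(186.6 / 0.7705) = √242.19 = 15.56 m/s.

15.6 m/s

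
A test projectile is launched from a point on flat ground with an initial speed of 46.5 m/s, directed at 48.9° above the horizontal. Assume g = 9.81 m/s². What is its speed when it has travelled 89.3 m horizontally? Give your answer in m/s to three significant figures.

Horizontal component vₓ = 46.50 cos 48.9° = 30.57 m/s; vertical v_y0 = 46.50 sin 48.9° = 35.04 m/s.
Time to reach x = 89.3 m: t = x/vₓ = 89.3/30.57 = 2.921 s.
Vertical velocity there: v_y = v_y0 − g t = 35.04 − 9.81 × 2.921 = 6.382 m/s.
Speed: √(vₓ² + v_y²) = √(30.57² + 6.382²) = 31.23 m/s.

31.2 m/s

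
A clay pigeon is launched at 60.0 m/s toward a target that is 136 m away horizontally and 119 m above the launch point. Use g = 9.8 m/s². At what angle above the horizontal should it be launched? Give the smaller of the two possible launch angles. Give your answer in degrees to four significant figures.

55.38°

Trajectory: y = x tanθ − g x² (1 + tan²θ)/(2v₀²). With x = 136, y = 119, v₀ = 60.0, g = 9.80:
25.18 tan²θ − 136 tanθ + (144.2) = 0.
tanθ = [136 ± √(136² − 4 × 25.18 × (144.2))] / (2 × 25.18) = (136 ± 63.07) / 50.35, giving tanθ = 1.449 or 3.954.
θ = 55.38° or 75.81°; the smaller is 55.38°.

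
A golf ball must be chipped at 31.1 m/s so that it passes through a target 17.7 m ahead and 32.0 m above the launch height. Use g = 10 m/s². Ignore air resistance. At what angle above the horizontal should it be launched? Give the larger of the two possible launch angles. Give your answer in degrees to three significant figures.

Trajectory: y = x tanθ − g x² (1 + tan²θ)/(2v₀²). With x = 17.7, y = 32.0, v₀ = 31.1, g = 10.0:
1.620 tan²θ − 17.7 tanθ + (33.62) = 0.
tanθ = [17.7 ± √(17.7² − 4 × 1.620 × (33.62))] / (2 × 1.620) = (17.7 ± 9.772) / 3.239, giving tanθ = 2.448 or 8.481.
θ = 67.78° or 83.28°; the larger is 83.28°.

83.3°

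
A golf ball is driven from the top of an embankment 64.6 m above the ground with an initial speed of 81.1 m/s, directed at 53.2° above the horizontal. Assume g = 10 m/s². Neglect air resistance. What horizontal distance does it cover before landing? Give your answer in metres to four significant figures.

vₓ = 81.10 cos 53.2° = 48.58 m/s; v_y0 = 81.10 sin 53.2° = 64.94 m/s.
Vertical motion (up positive, ground at y = 0): 5.000 t² − (64.94) t − 64.6 = 0, so t = (64.94 + √(64.94² + 2·10.0·64.6)) / 10.0 = (64.94 + 74.22) / 10.0 = 13.92 s.
Horizontal distance: R = vₓ t = 48.58 × 13.92 = 676.1 m.

676.1 m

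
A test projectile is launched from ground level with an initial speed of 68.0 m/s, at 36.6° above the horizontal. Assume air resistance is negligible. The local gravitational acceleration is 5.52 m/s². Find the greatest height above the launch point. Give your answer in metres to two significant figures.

vₓ = 68.00 cos 36.6° = 54.59 m/s; v_y0 = 68.00 sin 36.6° = 40.54 m/s.
At the apex v_y = 0, so H = v_y0²/(2g) = 40.54²/11.04 = 148.9 m.

150 m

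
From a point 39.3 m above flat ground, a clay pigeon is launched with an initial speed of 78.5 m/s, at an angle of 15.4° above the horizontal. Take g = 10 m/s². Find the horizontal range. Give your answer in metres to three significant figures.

422 m

vₓ = 78.50 cos 15.4° = 75.68 m/s; v_y0 = 78.50 sin 15.4° = 20.85 m/s.
With up positive and y = 0 at the ground: y(t) = 39.3 + (20.85) t − 5.000 t². Setting y = 0 and taking the positive root: t = [20.85 + √(20.85² + 2·10.0·39.3)] / 10.0 = (20.85 + 34.94) / 10.0 = 5.578 s.
Horizontal distance: R = vₓ t = 75.68 × 5.578 = 422.2 m.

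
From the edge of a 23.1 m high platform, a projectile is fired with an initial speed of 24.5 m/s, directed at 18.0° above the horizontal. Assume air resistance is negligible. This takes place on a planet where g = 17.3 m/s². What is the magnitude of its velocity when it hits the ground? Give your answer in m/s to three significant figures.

37.4 m/s

Components: vₓ = 24.50 cos 18.0° = 23.30 m/s, v_y0 = 24.50 sin 18.0° = 7.571 m/s.
Vertical motion (up positive, ground at y = 0): 8.650 t² − (7.571) t − 23.1 = 0, so t = (7.571 + √(7.571² + 2·17.3·23.1)) / 17.3 = (7.571 + 29.27) / 17.3 = 2.129 s.
Vertical velocity at impact: v_y = v_y0 − g t = 7.571 − 17.3 × 2.129 = −29.27 m/s.
Speed: |v| = √(vₓ² + v_y²) = √(23.30² + 29.27²) = 37.41 m/s.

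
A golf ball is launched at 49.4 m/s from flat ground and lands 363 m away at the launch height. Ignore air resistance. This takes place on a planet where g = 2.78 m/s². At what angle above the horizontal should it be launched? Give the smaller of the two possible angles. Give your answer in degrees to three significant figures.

Level-ground range R = v₀² sin(2θ)/g ⇒ sin(2θ) = gR/v₀² = 2.78 × 363 / 49.4² = 0.4135.
2θ = 24.43° or 180° − 24.43° = 155.6°, so θ = 12.21° or 77.79°.
The smaller angle is 12.21°.

12.2°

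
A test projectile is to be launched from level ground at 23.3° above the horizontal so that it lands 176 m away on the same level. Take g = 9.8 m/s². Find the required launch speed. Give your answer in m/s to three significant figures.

From R = (v₀² / g) sin 2θ: v₀ = √(gR / sin 2θ).
v₀ = √(9.80 × 176 / sin 46.60°) = √(1725 / 0.7266) = √2373.9 = 48.72 m/s.

48.7 m/s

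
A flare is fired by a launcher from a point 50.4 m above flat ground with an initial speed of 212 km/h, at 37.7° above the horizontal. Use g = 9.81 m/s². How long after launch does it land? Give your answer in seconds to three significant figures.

8.54 s

Convert: 212 km/h = 212/3.6 = 58.89 m/s.
vₓ = 58.89 cos 37.7° = 46.59 m/s; v_y0 = 58.89 sin 37.7° = 36.01 m/s.
The projectile lands when y = 50.4 + (36.01) t − ½·9.81·t² = 0. Positive root: t = (36.01 + √(36.01² + 2·9.81·50.4)) / 9.81 = (36.01 + 47.81) / 9.81 = 8.544 s.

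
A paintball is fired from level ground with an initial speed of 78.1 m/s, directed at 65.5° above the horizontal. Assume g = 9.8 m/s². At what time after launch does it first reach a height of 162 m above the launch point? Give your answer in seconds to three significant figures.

Horizontal component vₓ = 78.10 cos 65.5° = 32.39 m/s; vertical v_y0 = 78.10 sin 65.5° = 71.07 m/s.
Set y = v_y0 t − ½ g t² = 162: 4.900 t² − 71.07 t + 162 = 0.
t = [71.07 ± √(71.07² − 2·9.80·162)] / 9.80 = (71.07 ± 43.31) / 9.80, so t = 2.833 s or t = 11.67 s.
The first (ascending) time is 2.833 s.

2.83 s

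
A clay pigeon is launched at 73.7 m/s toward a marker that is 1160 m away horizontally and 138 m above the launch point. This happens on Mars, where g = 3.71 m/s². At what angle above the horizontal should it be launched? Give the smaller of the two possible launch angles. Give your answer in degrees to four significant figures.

35.80°

Trajectory: y = x tanθ − g x² (1 + tan²θ)/(2v₀²). With x = 1160, y = 138, v₀ = 73.7, g = 3.71:
459.5 tan²θ − 1160 tanθ + (597.5) = 0.
tanθ = [1160 ± √(1160² − 4 × 459.5 × (597.5))] / (2 × 459.5) = (1160 ± 497.2) / 919.1, giving tanθ = 0.7211 or 1.803.
θ = 35.80° or 60.99°; the smaller is 35.80°.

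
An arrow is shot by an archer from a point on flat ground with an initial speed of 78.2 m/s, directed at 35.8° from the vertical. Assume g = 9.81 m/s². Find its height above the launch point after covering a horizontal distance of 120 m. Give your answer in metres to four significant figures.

132.6 m

Horizontal component vₓ = 78.20 sin 35.8° = 45.74 m/s; vertical v_y0 = 78.20 cos 35.8° = 63.43 m/s.
x = vₓ t ⇒ t = 120/45.74 = 2.623 s.
Height: y = v_y0 t − ½ g t² = 63.43 × 2.623 − 4.905 × 2.623² = 166.4 − 33.76 = 132.6 m.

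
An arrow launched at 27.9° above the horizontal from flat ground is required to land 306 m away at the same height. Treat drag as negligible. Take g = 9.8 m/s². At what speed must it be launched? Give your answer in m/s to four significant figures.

60.21 m/s

Level-ground range: R = v₀² sin(2θ)/g, so v₀ = √(gR / sin 2θ).
v₀ = √(9.80 × 306 / sin 55.80°) = √(2999 / 0.8271) = √3625.8 = 60.21 m/s.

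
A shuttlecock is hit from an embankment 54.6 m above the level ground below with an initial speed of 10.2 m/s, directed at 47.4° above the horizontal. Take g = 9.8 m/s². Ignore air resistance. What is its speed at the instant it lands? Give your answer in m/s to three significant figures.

34.3 m/s

Horizontal component vₓ = 10.20 cos 47.4° = 6.904 m/s; vertical v_y0 = 10.20 sin 47.4° = 7.508 m/s.
The projectile lands when y = 54.6 + (7.508) t − ½·9.80·t² = 0. Positive root: t = (7.508 + √(7.508² + 2·9.80·54.6)) / 9.80 = (7.508 + 33.56) / 9.80 = 4.191 s.
Vertical velocity at impact: v_y = v_y0 − g t = 7.508 − 9.80 × 4.191 = −33.56 m/s.
Speed: |v| = √(vₓ² + v_y²) = √(6.904² + 33.56²) = 34.27 m/s.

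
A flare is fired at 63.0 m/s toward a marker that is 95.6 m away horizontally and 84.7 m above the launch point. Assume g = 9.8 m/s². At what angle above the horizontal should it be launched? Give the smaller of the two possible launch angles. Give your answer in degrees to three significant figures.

49.3°

Trajectory: y = x tanθ − g x² (1 + tan²θ)/(2v₀²). With x = 95.6, y = 84.7, v₀ = 63.0, g = 9.80:
11.28 tan²θ − 95.6 tanθ + (95.98) = 0.
tanθ = [95.6 ± √(95.6² − 4 × 11.28 × (95.98))] / (2 × 11.28) = (95.6 ± 69.34) / 22.57, giving tanθ = 1.164 or 7.309.
θ = 49.33° or 82.21°; the smaller is 49.33°.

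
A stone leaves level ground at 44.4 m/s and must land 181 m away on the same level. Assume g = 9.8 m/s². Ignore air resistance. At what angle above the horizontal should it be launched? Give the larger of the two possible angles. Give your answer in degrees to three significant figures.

57.9°

Level-ground range R = v₀² sin(2θ)/g ⇒ sin(2θ) = gR/v₀² = 9.80 × 181 / 44.4² = 0.8998.
2θ = 64.13° or 180° − 64.13° = 115.9°, so θ = 32.06° or 57.94°.
The larger angle is 57.94°.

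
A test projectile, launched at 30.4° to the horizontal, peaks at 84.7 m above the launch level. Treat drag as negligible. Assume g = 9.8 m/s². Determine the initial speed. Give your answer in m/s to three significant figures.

At the peak v_y = 0, so v_y0 = √(2gH) = √(2 × 9.80 × 84.7) = 40.74 m/s.
v_y0 = v₀ sin θ ⇒ v₀ = 40.74 / sin 30.4° = 80.52 m/s.

80.5 m/s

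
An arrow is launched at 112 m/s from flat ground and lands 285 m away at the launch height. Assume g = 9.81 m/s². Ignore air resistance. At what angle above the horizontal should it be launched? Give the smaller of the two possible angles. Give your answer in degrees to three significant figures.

Level-ground range R = v₀² sin(2θ)/g ⇒ sin(2θ) = gR/v₀² = 9.81 × 285 / 112² = 0.2229.
2θ = 12.88° or 180° − 12.88° = 167.1°, so θ = 6.439° or 83.56°.
The smaller angle is 6.439°.

6.44°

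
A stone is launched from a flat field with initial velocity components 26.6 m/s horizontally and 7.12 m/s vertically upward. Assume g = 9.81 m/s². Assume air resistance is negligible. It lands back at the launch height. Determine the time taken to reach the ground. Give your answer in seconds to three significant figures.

It returns to y = 0 when t = 2 v_y0 / g = 2(7.120)/9.81 = 1.452 s.

1.45 s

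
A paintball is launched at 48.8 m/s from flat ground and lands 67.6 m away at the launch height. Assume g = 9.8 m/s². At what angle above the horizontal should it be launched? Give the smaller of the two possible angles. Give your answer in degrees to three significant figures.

Level-ground range R = v₀² sin(2θ)/g ⇒ sin(2θ) = gR/v₀² = 9.80 × 67.6 / 48.8² = 0.2782.
2θ = 16.15° or 180° − 16.15° = 163.8°, so θ = 8.076° or 81.92°.
The smaller angle is 8.076°.

8.08°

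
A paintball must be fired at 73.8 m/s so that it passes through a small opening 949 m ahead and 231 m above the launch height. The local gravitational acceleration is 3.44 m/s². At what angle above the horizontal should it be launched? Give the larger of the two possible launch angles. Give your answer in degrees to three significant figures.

Trajectory: y = x tanθ − g x² (1 + tan²θ)/(2v₀²). With x = 949, y = 231, v₀ = 73.8, g = 3.44:
284.4 tan²θ − 949 tanθ + (515.4) = 0.
tanθ = [949 ± √(949² − 4 × 284.4 × (515.4))] / (2 × 284.4) = (949 ± 560.6) / 568.8, giving tanθ = 0.6829 or 2.654.
θ = 34.33° or 69.35°; the larger is 69.35°.

69.4°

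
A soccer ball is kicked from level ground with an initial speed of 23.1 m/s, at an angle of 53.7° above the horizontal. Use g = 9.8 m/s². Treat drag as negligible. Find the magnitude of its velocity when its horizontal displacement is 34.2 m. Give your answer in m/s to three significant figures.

Resolve: vₓ = 23.10 cos 53.7° = 13.68 m/s and v_y0 = 23.10 sin 53.7° = 18.62 m/s.
Time to reach x = 34.2 m: t = x/vₓ = 34.2/13.68 = 2.501 s.
Vertical velocity there: v_y = v_y0 − g t = 18.62 − 9.80 × 2.501 = −5.891 m/s.
Speed: √(vₓ² + v_y²) = √(13.68² + 5.891²) = 14.89 m/s.

14.9 m/s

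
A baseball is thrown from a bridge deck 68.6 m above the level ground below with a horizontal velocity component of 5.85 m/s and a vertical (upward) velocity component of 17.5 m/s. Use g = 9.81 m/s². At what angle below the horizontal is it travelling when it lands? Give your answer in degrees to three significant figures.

81.8°

Vertical motion (up positive, ground at y = 0): 4.905 t² − (17.50) t − 68.6 = 0, so t = (17.50 + √(17.50² + 2·9.81·68.6)) / 9.81 = (17.50 + 40.65) / 9.81 = 5.927 s.
At impact: v_y = v_y0 − g t = −40.65 m/s; vₓ = 5.850 m/s.
Angle below horizontal: arctan(|v_y|/vₓ) = arctan(40.65/5.850) = 81.81°.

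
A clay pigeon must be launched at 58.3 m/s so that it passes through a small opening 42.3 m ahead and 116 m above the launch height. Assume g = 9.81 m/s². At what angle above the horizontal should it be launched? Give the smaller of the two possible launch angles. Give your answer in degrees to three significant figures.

Trajectory: y = x tanθ − g x² (1 + tan²θ)/(2v₀²). With x = 42.3, y = 116, v₀ = 58.3, g = 9.81:
2.582 tan²θ − 42.3 tanθ + (118.6) = 0.
tanθ = [42.3 ± √(42.3² − 4 × 2.582 × (118.6))] / (2 × 2.582) = (42.3 ± 23.76) / 5.164, giving tanθ = 3.590 or 12.79.
θ = 74.44° or 85.53°; the smaller is 74.44°.

74.4°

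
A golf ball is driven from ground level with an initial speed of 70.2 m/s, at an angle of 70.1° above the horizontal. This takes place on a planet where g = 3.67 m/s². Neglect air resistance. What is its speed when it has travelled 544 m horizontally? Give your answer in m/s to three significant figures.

vₓ = 70.20 cos 70.1° = 23.89 m/s; v_y0 = 70.20 sin 70.1° = 66.01 m/s.
At x = 544 m, t = x/vₓ = 544/23.89 = 22.77 s.
Vertical velocity there: v_y = v_y0 − g t = 66.01 − 3.67 × 22.77 = −17.55 m/s.
Speed: √(vₓ² + v_y²) = √(23.89² + 17.55²) = 29.64 m/s.

29.6 m/s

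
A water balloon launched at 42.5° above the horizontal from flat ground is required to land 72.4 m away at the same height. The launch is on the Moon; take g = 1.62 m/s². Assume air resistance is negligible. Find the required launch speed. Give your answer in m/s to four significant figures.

From R = (v₀² / g) sin 2θ: v₀ = √(gR / sin 2θ).
v₀ = √(1.62 × 72.4 / sin 85.00°) = √(117.3 / 0.9962) = √117.74 = 10.85 m/s.

10.85 m/s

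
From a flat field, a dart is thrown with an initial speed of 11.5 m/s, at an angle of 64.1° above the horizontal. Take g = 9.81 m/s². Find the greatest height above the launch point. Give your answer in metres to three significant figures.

5.45 m

Resolve: vₓ = 11.50 cos 64.1° = 5.023 m/s and v_y0 = 11.50 sin 64.1° = 10.34 m/s.
At the apex v_y = 0, so H = v_y0²/(2g) = 10.34²/19.62 = 5.454 m.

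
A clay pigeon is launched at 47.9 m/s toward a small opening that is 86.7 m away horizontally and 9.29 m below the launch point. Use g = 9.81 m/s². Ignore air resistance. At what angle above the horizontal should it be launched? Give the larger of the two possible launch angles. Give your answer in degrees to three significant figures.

79.3°

Trajectory: y = x tanθ − g x² (1 + tan²θ)/(2v₀²). With x = 86.7, y = −9.29, v₀ = 47.9, g = 9.81:
16.07 tan²θ − 86.7 tanθ + (6.780) = 0.
tanθ = [86.7 ± √(86.7² − 4 × 16.07 × (6.780))] / (2 × 16.07) = (86.7 ± 84.15) / 32.14, giving tanθ = 0.07936 or 5.316.
θ = 4.538° or 79.35°; the larger is 79.35°.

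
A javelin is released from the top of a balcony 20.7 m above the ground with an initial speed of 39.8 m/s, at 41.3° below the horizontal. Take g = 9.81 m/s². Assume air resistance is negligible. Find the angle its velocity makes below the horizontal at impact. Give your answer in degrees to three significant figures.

47.9°

Components: vₓ = 39.80 cos 41.3° = 29.90 m/s, v_y0 = −26.27 m/s (downward).
With up positive and y = 0 at the ground: y(t) = 20.7 + (−26.27) t − 4.905 t². Setting y = 0 and taking the positive root: t = [−26.27 + √(26.27² + 2·9.81·20.7)] / 9.81 = (−26.27 + 33.11) / 9.81 = 0.6972 s.
At impact: v_y = v_y0 − g t = −33.11 m/s; vₓ = 29.90 m/s.
Angle below horizontal: arctan(|v_y|/vₓ) = arctan(33.11/29.90) = 47.91°.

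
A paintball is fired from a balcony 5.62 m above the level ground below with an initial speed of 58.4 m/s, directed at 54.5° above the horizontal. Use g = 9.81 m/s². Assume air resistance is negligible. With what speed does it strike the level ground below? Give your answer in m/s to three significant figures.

59.3 m/s

Horizontal component vₓ = 58.40 cos 54.5° = 33.91 m/s; vertical v_y0 = 58.40 sin 54.5° = 47.54 m/s.
The projectile lands when y = 5.62 + (47.54) t − ½·9.81·t² = 0. Positive root: t = (47.54 + √(47.54² + 2·9.81·5.62)) / 9.81 = (47.54 + 48.69) / 9.81 = 9.810 s.
Vertical velocity at impact: v_y = v_y0 − g t = 47.54 − 9.81 × 9.810 = −48.69 m/s.
Speed: |v| = √(vₓ² + v_y²) = √(33.91² + 48.69²) = 59.34 m/s.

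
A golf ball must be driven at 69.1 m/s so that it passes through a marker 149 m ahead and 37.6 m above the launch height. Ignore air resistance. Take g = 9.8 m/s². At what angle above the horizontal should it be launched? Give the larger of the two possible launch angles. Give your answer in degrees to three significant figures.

80.7°

Trajectory: y = x tanθ − g x² (1 + tan²θ)/(2v₀²). With x = 149, y = 37.6, v₀ = 69.1, g = 9.80:
22.78 tan²θ − 149 tanθ + (60.38) = 0.
tanθ = [149 ± √(149² − 4 × 22.78 × (60.38))] / (2 × 22.78) = (149 ± 129.2) / 45.57, giving tanθ = 0.4341 or 6.106.
θ = 23.46° or 80.70°; the larger is 80.70°.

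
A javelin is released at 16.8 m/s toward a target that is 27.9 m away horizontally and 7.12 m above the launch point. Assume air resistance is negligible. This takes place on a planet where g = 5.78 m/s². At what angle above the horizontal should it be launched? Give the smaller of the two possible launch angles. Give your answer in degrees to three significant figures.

Trajectory: y = x tanθ − g x² (1 + tan²θ)/(2v₀²). With x = 27.9, y = 7.12, v₀ = 16.8, g = 5.78:
7.971 tan²θ − 27.9 tanθ + (15.09) = 0.
tanθ = [27.9 ± √(27.9² − 4 × 7.971 × (15.09))] / (2 × 7.971) = (27.9 ± 17.24) / 15.94, giving tanθ = 0.6686 or 2.832.
θ = 33.77° or 70.55°; the smaller is 33.77°.

33.8°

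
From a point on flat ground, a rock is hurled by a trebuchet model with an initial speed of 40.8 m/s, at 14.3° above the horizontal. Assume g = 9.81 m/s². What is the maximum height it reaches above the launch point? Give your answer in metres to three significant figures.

5.18 m

Horizontal component vₓ = 40.80 cos 14.3° = 39.54 m/s; vertical v_y0 = 40.80 sin 14.3° = 10.08 m/s.
At the apex v_y = 0, so H = v_y0²/(2g) = 10.08²/19.62 = 5.176 m.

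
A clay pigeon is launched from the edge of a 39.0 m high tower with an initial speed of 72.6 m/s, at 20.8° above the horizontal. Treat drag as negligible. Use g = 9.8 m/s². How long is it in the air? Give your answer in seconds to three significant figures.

Resolve: vₓ = 72.60 cos 20.8° = 67.87 m/s and v_y0 = 72.60 sin 20.8° = 25.78 m/s.
Vertical motion (up positive, ground at y = 0): 4.900 t² − (25.78) t − 39.0 = 0, so t = (25.78 + √(25.78² + 2·9.80·39.0)) / 9.80 = (25.78 + 37.80) / 9.80 = 6.488 s.

6.49 s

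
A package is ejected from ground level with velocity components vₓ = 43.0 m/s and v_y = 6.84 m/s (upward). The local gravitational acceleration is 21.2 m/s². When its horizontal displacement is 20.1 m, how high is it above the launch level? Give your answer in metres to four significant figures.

0.8812 m

Time to reach x = 20.1 m: t = x/vₓ = 20.1/43.00 = 0.4674 s.
Height: y = v_y0 t − ½ g t² = 6.840 × 0.4674 − 10.60 × 0.4674² = 3.197 − 2.316 = 0.8812 m.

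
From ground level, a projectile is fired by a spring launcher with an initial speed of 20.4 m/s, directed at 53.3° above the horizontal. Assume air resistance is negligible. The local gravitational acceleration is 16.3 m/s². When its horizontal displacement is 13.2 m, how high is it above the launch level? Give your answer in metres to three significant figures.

Resolve: vₓ = 20.40 cos 53.3° = 12.19 m/s and v_y0 = 20.40 sin 53.3° = 16.36 m/s.
At x = 13.2 m, t = x/vₓ = 13.2/12.19 = 1.083 s.
Height: y = v_y0 t − ½ g t² = 16.36 × 1.083 − 8.150 × 1.083² = 17.71 − 9.554 = 8.155 m.

8.16 m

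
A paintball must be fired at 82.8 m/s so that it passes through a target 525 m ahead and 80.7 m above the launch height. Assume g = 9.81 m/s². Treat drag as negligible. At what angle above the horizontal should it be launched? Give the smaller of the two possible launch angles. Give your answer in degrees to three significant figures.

36.1°

Trajectory: y = x tanθ − g x² (1 + tan²θ)/(2v₀²). With x = 525, y = 80.7, v₀ = 82.8, g = 9.81:
197.2 tan²θ − 525 tanθ + (277.9) = 0.
tanθ = [525 ± √(525² − 4 × 197.2 × (277.9))] / (2 × 197.2) = (525 ± 237.5) / 394.4, giving tanθ = 0.7289 or 1.933.
θ = 36.09° or 62.65°; the smaller is 36.09°.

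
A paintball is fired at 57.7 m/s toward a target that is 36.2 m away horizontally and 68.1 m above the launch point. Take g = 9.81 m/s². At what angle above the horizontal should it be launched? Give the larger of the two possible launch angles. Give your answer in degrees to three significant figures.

Trajectory: y = x tanθ − g x² (1 + tan²θ)/(2v₀²). With x = 36.2, y = 68.1, v₀ = 57.7, g = 9.81:
1.931 tan²θ − 36.2 tanθ + (70.03) = 0.
tanθ = [36.2 ± √(36.2² − 4 × 1.931 × (70.03))] / (2 × 1.931) = (36.2 ± 27.74) / 3.861, giving tanθ = 2.190 or 16.56.
θ = 65.46° or 86.54°; the larger is 86.54°.

86.5°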